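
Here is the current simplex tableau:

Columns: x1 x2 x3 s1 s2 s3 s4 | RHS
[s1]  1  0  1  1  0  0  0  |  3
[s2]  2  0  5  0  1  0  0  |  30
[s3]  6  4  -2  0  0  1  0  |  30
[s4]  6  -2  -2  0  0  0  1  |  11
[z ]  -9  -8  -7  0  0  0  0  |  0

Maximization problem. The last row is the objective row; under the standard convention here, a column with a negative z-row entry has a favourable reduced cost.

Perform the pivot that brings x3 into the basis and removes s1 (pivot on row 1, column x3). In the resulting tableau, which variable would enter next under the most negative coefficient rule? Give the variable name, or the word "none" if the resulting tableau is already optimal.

Pivot element 1. New z-row = old z-row − (-7)·(row 1/1).
Updated z-row coefficients: x1: -2, x2: -8, x3: 0, s1: 7, s2: 0, s3: 0, s4: 0.
The most negative is -8 in column x2, so x2 would enter next.

x2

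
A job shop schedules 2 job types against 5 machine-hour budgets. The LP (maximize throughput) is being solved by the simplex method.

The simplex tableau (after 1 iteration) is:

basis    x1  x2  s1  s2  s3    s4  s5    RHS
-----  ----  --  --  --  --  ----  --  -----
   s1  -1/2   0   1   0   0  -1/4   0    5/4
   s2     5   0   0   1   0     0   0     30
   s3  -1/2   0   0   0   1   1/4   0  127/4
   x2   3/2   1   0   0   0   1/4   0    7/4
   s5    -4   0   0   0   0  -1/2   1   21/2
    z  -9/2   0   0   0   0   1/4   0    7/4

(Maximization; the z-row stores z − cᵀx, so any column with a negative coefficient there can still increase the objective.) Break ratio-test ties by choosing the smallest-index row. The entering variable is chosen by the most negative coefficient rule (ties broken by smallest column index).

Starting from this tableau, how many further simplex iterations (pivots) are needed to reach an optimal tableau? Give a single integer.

pivot: x1 in, x2 out → z = 7
No improving column remains; optimal.

1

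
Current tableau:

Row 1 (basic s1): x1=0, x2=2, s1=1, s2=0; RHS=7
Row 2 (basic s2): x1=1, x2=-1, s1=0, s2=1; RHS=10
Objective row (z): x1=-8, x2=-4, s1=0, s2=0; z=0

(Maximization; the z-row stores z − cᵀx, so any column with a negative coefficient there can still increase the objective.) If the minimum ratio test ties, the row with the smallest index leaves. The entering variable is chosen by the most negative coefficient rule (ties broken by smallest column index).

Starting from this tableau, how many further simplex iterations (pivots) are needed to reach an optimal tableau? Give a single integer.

pivot: x1 in, s2 out → z = 80
pivot: x2 in, s1 out → z = 122
No improving column remains; optimal.

2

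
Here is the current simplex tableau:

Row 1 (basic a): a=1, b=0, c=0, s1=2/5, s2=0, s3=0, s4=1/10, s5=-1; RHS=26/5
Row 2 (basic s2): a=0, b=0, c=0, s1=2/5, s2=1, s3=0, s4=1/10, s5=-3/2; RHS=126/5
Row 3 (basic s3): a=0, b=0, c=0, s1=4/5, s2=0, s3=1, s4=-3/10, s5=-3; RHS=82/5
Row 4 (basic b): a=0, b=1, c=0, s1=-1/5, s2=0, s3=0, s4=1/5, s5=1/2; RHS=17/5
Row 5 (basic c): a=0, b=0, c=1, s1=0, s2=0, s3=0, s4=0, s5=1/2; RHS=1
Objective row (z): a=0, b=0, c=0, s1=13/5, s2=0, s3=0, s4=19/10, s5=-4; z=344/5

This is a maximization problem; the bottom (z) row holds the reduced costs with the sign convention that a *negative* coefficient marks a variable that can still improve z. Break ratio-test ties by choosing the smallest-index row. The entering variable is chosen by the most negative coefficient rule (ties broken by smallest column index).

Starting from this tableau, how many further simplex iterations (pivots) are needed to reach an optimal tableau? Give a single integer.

pivot: s5 in, c out → z = 384/5
No improving column remains; optimal.

1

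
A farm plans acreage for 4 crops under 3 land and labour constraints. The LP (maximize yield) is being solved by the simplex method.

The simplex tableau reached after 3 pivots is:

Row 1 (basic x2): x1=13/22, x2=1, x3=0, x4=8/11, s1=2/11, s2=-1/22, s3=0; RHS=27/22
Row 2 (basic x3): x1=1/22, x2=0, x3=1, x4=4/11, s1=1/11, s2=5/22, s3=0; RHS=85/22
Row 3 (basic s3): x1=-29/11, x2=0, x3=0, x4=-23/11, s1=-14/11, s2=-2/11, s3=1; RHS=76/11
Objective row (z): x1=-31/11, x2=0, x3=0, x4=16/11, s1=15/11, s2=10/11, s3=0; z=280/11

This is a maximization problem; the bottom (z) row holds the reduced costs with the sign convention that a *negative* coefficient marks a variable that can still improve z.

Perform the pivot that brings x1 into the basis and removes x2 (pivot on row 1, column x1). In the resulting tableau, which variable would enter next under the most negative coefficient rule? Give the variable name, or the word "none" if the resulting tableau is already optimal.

Pivot element 13/22. New z-row = old z-row − (-31/11)·(row 1/(13/22)).
Updated z-row coefficients: x1: 0, x2: 62/13, x3: 0, x4: 64/13, s1: 29/13, s2: 9/13, s3: 0.
No coefficient is strictly negative; the tableau after this pivot is optimal.

none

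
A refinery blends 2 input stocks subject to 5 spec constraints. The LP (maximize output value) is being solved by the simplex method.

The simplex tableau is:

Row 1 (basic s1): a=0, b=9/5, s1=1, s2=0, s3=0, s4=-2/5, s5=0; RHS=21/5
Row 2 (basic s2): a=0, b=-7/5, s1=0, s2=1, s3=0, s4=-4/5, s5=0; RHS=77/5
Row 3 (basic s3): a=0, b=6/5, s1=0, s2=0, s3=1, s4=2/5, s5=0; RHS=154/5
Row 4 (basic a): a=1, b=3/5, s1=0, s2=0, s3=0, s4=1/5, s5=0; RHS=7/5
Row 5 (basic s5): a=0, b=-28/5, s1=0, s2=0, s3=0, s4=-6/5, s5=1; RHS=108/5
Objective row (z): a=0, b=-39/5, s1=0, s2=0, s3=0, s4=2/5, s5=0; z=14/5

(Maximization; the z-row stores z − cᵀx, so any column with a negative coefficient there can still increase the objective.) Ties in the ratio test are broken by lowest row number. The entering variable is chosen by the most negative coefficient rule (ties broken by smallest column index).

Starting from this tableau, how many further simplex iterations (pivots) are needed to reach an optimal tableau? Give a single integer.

2

pivot: b in, s1 out → z = 21
pivot: s4 in, a out → z = 21
No improving column remains; optimal.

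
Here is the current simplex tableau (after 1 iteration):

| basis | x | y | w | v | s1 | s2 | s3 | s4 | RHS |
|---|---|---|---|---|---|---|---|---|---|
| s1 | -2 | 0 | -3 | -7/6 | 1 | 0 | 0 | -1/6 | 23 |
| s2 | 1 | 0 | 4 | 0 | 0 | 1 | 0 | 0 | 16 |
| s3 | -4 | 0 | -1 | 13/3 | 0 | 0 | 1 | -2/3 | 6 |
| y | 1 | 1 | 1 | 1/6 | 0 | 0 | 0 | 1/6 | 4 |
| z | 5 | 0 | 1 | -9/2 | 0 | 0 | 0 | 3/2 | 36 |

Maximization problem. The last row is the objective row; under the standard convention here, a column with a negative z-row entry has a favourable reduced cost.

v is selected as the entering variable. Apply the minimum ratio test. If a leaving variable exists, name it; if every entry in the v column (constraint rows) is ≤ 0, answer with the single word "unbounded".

Ratios: row 1 (s1): entry -7/6 ≤ 0, skip; row 2 (s2): entry 0 ≤ 0, skip; row 3 (s3): 6/(13/3) = 18/13; row 4 (y): 4/(1/6) = 24.
Minimum ratio is in the s3 row, so s3 leaves.

s3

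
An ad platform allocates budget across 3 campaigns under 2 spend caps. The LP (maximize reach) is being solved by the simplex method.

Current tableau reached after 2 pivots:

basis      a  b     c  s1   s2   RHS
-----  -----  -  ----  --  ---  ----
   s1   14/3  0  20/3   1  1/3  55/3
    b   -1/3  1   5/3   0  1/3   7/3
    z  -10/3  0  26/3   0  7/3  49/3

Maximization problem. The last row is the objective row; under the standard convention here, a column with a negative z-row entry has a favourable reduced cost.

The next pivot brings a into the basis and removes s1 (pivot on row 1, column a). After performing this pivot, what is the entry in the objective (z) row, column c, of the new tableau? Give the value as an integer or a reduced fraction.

94/7

Pivot element is row 1, column a: 14/3.
Normalize row 1: new (row 1, c) = (20/3)/(14/3) = 10/7.
z-row ← z-row − (-10/3)·(new row 1): 26/3 − (-10/3)·(10/7) = 94/7.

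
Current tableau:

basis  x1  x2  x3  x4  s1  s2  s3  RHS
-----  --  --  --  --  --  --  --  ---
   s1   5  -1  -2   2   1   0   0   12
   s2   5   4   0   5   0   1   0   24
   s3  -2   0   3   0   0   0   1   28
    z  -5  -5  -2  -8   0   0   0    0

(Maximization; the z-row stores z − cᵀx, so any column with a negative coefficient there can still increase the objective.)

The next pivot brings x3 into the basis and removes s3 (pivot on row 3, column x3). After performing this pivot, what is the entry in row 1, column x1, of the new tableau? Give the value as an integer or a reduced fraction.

Pivot element is row 3, column x3: 3.
Normalize row 3: new (row 3, x1) = (-2)/3 = -2/3.
row 1 ← row 1 − (-2)·(new row 3): 5 − (-2)·(-2/3) = 11/3.

11/3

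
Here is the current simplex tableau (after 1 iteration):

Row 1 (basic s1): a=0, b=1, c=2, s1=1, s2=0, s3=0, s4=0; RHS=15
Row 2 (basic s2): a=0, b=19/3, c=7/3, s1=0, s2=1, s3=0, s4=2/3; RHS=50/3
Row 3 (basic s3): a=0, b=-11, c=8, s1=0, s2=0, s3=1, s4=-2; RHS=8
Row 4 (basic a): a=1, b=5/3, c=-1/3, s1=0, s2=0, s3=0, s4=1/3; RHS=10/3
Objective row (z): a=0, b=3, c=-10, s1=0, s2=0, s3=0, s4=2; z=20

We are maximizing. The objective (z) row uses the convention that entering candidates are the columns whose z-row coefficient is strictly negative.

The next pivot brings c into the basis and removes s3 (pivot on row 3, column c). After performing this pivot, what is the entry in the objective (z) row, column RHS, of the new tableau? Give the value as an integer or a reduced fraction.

30

Pivot element is row 3, column c: 8.
Normalize row 3: new (row 3, RHS) = 8/8 = 1.
z-row ← z-row − (-10)·(new row 3): 20 − (-10)·1 = 30.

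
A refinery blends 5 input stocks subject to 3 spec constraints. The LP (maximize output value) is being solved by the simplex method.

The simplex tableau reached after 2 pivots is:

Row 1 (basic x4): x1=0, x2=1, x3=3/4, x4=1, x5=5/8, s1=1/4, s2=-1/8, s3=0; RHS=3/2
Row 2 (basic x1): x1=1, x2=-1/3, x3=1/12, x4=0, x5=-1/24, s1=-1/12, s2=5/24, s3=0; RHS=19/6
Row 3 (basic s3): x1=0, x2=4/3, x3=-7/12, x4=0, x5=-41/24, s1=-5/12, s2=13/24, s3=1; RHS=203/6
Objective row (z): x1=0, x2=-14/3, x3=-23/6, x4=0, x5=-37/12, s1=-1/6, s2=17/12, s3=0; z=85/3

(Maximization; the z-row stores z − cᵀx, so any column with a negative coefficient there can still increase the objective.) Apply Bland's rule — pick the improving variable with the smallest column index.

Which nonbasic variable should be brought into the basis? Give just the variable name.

Objective-row coefficients: x1: 0, x2: -14/3, x3: -23/6, x4: 0, x5: -37/12, s1: -1/6, s2: 17/12, s3: 0.
Improving columns: x2, x3, x5, s1. Bland's rule picks the smallest column index → x2.

x2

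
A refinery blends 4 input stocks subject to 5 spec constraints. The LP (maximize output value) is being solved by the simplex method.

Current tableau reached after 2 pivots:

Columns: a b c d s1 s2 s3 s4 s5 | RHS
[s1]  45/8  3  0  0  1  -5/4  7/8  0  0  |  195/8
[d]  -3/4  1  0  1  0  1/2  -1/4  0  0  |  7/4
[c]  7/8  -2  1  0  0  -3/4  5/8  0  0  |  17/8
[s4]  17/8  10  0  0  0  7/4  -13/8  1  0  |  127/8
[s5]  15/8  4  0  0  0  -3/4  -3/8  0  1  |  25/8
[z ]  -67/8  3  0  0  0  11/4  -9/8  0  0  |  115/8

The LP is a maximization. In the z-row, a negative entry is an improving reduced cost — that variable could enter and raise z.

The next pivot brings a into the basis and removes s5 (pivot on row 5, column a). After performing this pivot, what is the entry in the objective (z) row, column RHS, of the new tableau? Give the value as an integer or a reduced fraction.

85/3

Pivot element is row 5, column a: 15/8.
Normalize row 5: new (row 5, RHS) = (25/8)/(15/8) = 5/3.
z-row ← z-row − (-67/8)·(new row 5): 115/8 − (-67/8)·(5/3) = 85/3.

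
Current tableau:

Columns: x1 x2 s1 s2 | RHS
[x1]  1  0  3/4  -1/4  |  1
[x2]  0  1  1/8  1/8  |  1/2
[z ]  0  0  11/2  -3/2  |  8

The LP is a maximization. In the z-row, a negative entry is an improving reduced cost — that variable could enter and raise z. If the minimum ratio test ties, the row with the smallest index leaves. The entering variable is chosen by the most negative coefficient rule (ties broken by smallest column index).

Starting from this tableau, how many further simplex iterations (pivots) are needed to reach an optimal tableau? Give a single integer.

1

pivot: s2 in, x2 out → z = 14
No improving column remains; optimal.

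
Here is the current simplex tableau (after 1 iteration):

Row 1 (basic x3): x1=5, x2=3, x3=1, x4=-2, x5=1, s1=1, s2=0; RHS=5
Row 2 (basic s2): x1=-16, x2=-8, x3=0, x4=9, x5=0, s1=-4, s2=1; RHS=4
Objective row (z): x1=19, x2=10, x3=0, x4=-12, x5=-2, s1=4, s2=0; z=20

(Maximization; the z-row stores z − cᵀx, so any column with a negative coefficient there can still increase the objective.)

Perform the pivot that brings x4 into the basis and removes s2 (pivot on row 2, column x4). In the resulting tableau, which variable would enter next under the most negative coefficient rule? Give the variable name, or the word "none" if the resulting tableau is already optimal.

x1

Pivot element 9. New z-row = old z-row − (-12)·(row 2/9).
Updated z-row coefficients: x1: -7/3, x2: -2/3, x3: 0, x4: 0, x5: -2, s1: -4/3, s2: 4/3.
The most negative is -7/3 in column x1, so x1 would enter next.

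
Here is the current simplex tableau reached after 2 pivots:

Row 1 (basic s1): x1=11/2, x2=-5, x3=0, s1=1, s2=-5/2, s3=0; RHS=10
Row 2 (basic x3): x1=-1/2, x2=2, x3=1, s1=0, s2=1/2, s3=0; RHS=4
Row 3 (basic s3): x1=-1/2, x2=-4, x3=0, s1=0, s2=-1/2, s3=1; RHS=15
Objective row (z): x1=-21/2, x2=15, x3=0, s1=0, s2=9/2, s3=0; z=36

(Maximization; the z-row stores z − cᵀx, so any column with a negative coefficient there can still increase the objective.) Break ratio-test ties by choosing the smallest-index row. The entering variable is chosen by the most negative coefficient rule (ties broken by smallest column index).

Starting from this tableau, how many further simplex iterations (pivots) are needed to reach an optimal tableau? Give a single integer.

2

pivot: x1 in, s1 out → z = 606/11
pivot: s2 in, x3 out → z = 60
No improving column remains; optimal.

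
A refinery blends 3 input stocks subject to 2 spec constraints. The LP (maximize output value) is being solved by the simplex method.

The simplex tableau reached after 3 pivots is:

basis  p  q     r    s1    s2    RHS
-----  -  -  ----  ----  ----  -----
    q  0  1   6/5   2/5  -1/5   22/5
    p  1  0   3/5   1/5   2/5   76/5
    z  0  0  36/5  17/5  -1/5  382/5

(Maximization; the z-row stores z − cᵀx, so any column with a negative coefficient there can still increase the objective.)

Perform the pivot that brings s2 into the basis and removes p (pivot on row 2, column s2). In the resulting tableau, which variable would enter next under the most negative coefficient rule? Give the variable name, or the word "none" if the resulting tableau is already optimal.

Pivot element 2/5. New z-row = old z-row − (-1/5)·(row 2/(2/5)).
Updated z-row coefficients: p: 1/2, q: 0, r: 15/2, s1: 7/2, s2: 0.
No coefficient is strictly negative; the tableau after this pivot is optimal.

none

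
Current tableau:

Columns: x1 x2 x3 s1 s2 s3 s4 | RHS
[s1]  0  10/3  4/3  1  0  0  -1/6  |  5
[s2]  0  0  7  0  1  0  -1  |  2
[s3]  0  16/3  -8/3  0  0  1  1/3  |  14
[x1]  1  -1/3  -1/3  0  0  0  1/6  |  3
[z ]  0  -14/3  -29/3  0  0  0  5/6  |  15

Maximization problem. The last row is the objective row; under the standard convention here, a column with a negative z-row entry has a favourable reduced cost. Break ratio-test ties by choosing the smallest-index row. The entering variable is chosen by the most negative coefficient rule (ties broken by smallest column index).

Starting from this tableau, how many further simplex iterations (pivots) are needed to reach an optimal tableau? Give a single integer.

3

pivot: x3 in, s2 out → z = 373/21
pivot: x2 in, s1 out → z = 848/35
pivot: s4 in, x1 out → z = 668/17
No improving column remains; optimal.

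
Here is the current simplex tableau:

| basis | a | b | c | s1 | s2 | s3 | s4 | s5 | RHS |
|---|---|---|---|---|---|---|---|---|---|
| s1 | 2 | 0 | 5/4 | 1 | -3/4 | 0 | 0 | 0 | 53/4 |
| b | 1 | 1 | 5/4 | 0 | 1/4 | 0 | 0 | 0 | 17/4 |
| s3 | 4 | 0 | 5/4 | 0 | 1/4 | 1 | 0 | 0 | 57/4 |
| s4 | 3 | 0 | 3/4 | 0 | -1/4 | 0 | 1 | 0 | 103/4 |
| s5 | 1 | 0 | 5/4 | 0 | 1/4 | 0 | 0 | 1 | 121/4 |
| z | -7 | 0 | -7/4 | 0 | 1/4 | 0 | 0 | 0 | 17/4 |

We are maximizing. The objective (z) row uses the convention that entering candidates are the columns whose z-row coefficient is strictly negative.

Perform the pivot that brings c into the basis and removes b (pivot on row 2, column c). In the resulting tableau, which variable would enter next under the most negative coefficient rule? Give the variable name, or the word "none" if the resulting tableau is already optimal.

a

Pivot element 5/4. New z-row = old z-row − (-7/4)·(row 2/(5/4)).
Updated z-row coefficients: a: -28/5, b: 7/5, c: 0, s1: 0, s2: 3/5, s3: 0, s4: 0, s5: 0.
The most negative is -28/5 in column a, so a would enter next.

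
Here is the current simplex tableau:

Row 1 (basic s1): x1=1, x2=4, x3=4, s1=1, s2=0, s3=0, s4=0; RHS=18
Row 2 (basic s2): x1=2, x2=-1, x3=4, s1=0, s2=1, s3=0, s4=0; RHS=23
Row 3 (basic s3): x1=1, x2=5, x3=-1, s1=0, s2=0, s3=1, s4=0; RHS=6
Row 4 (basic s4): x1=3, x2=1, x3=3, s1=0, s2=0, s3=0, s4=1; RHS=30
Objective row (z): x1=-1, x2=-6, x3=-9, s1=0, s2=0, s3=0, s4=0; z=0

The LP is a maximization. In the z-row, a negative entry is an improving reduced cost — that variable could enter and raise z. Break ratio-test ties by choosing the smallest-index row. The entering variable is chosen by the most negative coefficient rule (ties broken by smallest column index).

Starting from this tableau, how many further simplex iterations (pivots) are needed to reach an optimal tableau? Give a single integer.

1

pivot: x3 in, s1 out → z = 81/2
No improving column remains; optimal.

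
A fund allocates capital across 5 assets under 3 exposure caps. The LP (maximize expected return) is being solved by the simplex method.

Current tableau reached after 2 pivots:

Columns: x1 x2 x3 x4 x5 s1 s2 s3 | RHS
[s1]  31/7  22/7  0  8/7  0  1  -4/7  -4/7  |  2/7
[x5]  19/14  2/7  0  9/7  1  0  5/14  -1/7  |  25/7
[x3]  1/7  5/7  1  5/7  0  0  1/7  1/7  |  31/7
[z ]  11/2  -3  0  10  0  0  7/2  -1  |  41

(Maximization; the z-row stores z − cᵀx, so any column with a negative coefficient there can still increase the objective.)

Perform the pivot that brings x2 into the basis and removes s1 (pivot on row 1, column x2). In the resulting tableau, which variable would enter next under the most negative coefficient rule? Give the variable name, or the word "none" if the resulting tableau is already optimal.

Pivot element 22/7. New z-row = old z-row − (-3)·(row 1/(22/7)).
Updated z-row coefficients: x1: 107/11, x2: 0, x3: 0, x4: 122/11, x5: 0, s1: 21/22, s2: 65/22, s3: -17/11.
The most negative is -17/11 in column s3, so s3 would enter next.

s3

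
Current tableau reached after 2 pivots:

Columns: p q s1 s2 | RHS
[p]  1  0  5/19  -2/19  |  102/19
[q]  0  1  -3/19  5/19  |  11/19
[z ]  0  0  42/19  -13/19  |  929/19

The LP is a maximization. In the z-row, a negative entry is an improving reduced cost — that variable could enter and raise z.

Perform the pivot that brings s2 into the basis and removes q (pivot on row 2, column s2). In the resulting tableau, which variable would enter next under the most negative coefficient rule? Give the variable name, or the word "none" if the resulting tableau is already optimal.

none

Pivot element 5/19. New z-row = old z-row − (-13/19)·(row 2/(5/19)).
Updated z-row coefficients: p: 0, q: 13/5, s1: 9/5, s2: 0.
No coefficient is strictly negative; the tableau after this pivot is optimal.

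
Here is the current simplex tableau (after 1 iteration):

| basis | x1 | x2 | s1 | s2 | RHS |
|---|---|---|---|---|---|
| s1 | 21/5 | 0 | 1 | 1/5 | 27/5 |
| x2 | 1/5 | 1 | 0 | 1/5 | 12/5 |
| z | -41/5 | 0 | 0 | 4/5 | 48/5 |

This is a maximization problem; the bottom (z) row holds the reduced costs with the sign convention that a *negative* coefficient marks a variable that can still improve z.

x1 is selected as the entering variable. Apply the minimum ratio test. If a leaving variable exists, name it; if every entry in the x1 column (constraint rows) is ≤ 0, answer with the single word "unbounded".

Ratios: row 1 (s1): (27/5)/(21/5) = 9/7; row 2 (x2): (12/5)/(1/5) = 12.
Minimum ratio is in the s1 row, so s1 leaves.

s1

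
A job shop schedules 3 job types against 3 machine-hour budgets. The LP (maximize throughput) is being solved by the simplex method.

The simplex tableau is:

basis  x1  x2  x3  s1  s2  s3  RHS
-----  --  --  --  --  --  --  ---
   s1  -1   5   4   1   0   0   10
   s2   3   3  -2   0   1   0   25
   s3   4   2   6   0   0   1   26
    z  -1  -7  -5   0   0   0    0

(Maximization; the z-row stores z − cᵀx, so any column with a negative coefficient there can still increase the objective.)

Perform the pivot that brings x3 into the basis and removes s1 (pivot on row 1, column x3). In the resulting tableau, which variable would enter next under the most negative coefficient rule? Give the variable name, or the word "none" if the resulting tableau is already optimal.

x1

Pivot element 4. New z-row = old z-row − (-5)·(row 1/4).
Updated z-row coefficients: x1: -9/4, x2: -3/4, x3: 0, s1: 5/4, s2: 0, s3: 0.
The most negative is -9/4 in column x1, so x1 would enter next.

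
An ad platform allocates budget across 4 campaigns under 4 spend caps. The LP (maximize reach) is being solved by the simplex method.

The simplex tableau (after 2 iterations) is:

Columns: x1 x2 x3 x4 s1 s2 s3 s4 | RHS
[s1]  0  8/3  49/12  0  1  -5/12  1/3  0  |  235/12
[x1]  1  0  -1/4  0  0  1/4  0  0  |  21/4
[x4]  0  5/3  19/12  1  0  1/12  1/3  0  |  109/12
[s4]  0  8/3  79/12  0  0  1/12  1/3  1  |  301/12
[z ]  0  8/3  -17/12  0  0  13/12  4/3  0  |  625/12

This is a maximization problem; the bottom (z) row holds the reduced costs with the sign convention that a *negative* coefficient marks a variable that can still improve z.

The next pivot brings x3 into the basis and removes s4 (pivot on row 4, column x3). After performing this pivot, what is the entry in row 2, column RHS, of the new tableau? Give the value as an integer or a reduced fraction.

490/79

Pivot element is row 4, column x3: 79/12.
Normalize row 4: new (row 4, RHS) = (301/12)/(79/12) = 301/79.
row 2 ← row 2 − (-1/4)·(new row 4): 21/4 − (-1/4)·(301/79) = 490/79.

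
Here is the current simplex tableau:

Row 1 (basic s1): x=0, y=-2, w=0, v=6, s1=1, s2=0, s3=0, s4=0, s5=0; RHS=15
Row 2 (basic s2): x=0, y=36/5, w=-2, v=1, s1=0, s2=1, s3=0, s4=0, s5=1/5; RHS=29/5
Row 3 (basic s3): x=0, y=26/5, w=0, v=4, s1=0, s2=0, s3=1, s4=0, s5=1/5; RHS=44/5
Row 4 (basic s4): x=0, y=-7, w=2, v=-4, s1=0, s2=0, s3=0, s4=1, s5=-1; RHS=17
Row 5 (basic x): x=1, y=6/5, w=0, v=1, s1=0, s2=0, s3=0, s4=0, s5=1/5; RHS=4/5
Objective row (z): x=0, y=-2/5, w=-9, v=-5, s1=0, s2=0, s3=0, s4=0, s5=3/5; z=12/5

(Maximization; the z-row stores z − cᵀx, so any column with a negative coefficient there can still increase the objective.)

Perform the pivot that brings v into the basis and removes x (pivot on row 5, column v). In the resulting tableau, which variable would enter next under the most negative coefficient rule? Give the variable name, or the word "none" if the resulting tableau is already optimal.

w

Pivot element 1. New z-row = old z-row − (-5)·(row 5/1).
Updated z-row coefficients: x: 5, y: 28/5, w: -9, v: 0, s1: 0, s2: 0, s3: 0, s4: 0, s5: 8/5.
The most negative is -9 in column w, so w would enter next.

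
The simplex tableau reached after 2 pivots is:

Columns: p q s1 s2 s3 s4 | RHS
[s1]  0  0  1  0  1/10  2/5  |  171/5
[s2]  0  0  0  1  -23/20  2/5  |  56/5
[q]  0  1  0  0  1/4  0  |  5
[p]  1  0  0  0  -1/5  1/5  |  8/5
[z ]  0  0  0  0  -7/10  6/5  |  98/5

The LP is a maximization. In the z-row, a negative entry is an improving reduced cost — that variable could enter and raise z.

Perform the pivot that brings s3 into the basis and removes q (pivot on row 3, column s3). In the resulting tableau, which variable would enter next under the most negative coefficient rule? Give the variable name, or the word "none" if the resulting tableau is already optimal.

none

Pivot element 1/4. New z-row = old z-row − (-7/10)·(row 3/(1/4)).
Updated z-row coefficients: p: 0, q: 14/5, s1: 0, s2: 0, s3: 0, s4: 6/5.
No coefficient is strictly negative; the tableau after this pivot is optimal.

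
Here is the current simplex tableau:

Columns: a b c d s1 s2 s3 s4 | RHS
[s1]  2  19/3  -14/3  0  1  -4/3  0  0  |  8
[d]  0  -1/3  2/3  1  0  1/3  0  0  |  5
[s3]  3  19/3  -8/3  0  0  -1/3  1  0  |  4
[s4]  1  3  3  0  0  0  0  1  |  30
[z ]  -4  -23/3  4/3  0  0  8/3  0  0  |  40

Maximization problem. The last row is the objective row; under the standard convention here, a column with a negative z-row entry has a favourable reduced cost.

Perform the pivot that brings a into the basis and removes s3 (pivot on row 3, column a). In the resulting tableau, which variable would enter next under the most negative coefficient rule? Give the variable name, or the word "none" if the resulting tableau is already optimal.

Pivot element 3. New z-row = old z-row − (-4)·(row 3/3).
Updated z-row coefficients: a: 0, b: 7/9, c: -20/9, d: 0, s1: 0, s2: 20/9, s3: 4/3, s4: 0.
The most negative is -20/9 in column c, so c would enter next.

c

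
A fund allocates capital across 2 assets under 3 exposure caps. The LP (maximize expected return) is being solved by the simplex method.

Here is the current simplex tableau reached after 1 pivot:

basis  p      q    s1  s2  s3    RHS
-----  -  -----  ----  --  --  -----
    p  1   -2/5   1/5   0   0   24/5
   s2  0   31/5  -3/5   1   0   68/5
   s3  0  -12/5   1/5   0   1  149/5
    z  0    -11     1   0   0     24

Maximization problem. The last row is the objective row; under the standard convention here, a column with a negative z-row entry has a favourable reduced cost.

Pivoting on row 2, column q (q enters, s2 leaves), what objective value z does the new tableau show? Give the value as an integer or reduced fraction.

1492/31

Minimum ratio for q: (68/5)/(31/5) = 68/31.
z changes by −(z-row coeff of q)·ratio = −(-11)·(68/31) = 748/31.
New z = 24 + (748/31) = 1492/31.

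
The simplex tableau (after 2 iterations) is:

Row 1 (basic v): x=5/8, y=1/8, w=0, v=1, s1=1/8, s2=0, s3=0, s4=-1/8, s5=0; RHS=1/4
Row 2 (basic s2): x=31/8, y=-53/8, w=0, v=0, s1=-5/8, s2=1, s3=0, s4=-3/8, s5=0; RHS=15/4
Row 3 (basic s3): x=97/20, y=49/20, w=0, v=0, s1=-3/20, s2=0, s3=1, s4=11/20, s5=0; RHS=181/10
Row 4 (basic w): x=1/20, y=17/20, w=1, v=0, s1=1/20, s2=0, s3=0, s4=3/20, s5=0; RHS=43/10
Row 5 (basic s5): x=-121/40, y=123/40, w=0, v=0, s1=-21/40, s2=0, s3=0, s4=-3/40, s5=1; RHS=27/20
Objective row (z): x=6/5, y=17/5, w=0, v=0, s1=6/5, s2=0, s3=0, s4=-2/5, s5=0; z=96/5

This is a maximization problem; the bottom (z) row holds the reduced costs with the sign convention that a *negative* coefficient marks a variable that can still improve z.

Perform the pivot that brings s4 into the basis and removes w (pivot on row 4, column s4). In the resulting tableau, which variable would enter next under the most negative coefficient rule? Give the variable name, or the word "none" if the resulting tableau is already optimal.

none

Pivot element 3/20. New z-row = old z-row − (-2/5)·(row 4/(3/20)).
Updated z-row coefficients: x: 4/3, y: 17/3, w: 8/3, v: 0, s1: 4/3, s2: 0, s3: 0, s4: 0, s5: 0.
No coefficient is strictly negative; the tableau after this pivot is optimal.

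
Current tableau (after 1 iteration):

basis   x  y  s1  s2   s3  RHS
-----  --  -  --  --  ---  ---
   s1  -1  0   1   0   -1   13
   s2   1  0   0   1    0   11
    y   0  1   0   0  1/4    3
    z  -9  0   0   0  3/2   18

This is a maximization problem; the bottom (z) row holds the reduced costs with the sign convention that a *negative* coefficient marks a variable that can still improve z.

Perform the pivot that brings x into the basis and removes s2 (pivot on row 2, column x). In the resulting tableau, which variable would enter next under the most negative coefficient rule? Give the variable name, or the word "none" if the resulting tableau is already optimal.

Pivot element 1. New z-row = old z-row − (-9)·(row 2/1).
Updated z-row coefficients: x: 0, y: 0, s1: 0, s2: 9, s3: 3/2.
No coefficient is strictly negative; the tableau after this pivot is optimal.

none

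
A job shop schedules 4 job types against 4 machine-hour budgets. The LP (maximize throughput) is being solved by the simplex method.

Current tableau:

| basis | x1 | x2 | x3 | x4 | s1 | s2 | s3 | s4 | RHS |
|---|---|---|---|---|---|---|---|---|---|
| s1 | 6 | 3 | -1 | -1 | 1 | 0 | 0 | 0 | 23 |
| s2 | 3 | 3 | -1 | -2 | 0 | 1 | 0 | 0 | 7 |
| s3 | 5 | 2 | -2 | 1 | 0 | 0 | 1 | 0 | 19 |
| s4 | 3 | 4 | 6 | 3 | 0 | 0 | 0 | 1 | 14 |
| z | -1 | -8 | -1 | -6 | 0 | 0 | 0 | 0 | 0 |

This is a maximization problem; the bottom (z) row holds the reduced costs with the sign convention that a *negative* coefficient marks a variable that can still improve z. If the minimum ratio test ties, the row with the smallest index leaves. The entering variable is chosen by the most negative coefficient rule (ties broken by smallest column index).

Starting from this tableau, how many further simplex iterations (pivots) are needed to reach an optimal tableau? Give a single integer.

pivot: x2 in, s2 out → z = 56/3
pivot: x4 in, s4 out → z = 28
No improving column remains; optimal.

2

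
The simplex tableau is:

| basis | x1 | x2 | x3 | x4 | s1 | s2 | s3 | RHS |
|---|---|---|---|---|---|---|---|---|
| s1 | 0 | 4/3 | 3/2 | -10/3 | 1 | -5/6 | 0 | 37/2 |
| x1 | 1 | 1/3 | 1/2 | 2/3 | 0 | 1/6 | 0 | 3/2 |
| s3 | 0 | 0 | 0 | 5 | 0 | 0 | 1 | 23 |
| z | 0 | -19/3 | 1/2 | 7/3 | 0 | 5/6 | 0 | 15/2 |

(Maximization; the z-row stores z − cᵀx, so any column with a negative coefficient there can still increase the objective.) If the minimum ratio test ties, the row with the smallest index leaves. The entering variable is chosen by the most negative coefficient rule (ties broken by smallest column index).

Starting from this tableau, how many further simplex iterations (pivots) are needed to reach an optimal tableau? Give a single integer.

pivot: x2 in, x1 out → z = 36
No improving column remains; optimal.

1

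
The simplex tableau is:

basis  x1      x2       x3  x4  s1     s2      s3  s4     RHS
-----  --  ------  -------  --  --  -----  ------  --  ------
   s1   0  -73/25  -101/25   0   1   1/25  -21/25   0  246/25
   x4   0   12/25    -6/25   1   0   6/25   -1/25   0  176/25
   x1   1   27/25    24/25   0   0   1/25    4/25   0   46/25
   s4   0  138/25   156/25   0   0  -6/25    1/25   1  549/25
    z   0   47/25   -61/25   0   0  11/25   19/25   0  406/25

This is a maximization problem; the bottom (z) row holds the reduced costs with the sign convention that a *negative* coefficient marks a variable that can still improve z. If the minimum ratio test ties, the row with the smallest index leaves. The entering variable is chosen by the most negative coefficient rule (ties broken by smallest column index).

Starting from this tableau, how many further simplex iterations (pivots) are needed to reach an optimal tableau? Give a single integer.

1

pivot: x3 in, x1 out → z = 251/12
No improving column remains; optimal.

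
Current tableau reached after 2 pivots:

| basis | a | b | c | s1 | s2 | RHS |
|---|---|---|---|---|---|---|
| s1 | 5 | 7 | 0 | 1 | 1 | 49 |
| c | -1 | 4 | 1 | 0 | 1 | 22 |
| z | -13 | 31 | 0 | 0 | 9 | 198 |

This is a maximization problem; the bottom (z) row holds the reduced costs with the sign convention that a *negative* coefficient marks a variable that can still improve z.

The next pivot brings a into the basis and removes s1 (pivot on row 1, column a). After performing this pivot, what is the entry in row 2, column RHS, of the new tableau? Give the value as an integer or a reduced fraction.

159/5

Pivot element is row 1, column a: 5.
Normalize row 1: new (row 1, RHS) = 49/5 = 49/5.
row 2 ← row 2 − (-1)·(new row 1): 22 − (-1)·(49/5) = 159/5.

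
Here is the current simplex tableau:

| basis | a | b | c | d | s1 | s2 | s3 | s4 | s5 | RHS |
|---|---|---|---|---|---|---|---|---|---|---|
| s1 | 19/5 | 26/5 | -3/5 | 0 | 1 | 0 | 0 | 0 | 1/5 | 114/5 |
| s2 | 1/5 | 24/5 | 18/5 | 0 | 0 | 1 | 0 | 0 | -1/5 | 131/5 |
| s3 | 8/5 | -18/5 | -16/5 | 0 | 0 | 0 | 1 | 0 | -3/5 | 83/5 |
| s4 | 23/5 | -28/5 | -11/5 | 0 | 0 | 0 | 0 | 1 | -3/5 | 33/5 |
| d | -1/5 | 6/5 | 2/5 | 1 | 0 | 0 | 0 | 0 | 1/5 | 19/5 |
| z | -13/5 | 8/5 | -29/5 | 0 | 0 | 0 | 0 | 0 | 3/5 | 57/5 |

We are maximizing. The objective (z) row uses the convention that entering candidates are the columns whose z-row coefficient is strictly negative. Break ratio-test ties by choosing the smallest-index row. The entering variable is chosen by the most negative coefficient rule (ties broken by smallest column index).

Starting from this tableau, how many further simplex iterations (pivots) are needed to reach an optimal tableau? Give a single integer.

pivot: c in, s2 out → z = 965/18
pivot: a in, s4 out → z = 5484/85
pivot: s5 in, d out → z = 261/4
No improving column remains; optimal.

3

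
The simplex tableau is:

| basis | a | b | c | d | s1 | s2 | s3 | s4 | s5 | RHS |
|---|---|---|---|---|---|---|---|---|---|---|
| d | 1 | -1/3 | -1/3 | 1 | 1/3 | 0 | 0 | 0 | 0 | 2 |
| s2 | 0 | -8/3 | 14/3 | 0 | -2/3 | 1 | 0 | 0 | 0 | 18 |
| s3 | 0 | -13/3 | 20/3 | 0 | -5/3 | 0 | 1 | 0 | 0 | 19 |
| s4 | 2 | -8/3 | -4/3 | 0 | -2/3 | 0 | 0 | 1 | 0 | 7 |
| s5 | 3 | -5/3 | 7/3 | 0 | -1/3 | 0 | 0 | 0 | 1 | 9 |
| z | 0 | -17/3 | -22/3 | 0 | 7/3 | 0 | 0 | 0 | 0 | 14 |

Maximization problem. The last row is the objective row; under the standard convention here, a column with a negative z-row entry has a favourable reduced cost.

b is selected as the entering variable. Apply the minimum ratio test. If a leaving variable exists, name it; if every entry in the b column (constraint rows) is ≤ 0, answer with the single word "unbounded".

b-column entries: row 1: -1/3, row 2: -8/3, row 3: -13/3, row 4: -8/3, row 5: -5/3. All ≤ 0, so b can increase without bound; the LP is unbounded in this direction.

unbounded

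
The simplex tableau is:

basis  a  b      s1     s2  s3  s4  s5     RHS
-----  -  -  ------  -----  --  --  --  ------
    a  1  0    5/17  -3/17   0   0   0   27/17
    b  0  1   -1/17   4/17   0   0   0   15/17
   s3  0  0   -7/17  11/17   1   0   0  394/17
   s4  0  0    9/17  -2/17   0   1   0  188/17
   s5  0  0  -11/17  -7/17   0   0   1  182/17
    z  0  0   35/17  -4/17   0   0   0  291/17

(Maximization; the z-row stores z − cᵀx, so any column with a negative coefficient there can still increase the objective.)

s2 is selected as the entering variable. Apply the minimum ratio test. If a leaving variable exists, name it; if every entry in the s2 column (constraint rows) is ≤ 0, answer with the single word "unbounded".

b

Ratios: row 1 (a): entry -3/17 ≤ 0, skip; row 2 (b): (15/17)/(4/17) = 15/4; row 3 (s3): (394/17)/(11/17) = 394/11; row 4 (s4): entry -2/17 ≤ 0, skip; row 5 (s5): entry -7/17 ≤ 0, skip.
Minimum ratio is in the b row, so b leaves.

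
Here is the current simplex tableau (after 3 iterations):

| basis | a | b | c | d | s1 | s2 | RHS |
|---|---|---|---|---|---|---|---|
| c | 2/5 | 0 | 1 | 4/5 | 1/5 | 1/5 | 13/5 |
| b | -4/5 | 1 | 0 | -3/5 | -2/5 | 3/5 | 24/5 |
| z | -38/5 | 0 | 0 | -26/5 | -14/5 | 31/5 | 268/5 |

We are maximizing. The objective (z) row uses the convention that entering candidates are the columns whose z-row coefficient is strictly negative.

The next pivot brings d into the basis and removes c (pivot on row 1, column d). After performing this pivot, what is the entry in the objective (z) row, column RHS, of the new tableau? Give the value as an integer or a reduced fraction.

Pivot element is row 1, column d: 4/5.
Normalize row 1: new (row 1, RHS) = (13/5)/(4/5) = 13/4.
z-row ← z-row − (-26/5)·(new row 1): 268/5 − (-26/5)·(13/4) = 141/2.

141/2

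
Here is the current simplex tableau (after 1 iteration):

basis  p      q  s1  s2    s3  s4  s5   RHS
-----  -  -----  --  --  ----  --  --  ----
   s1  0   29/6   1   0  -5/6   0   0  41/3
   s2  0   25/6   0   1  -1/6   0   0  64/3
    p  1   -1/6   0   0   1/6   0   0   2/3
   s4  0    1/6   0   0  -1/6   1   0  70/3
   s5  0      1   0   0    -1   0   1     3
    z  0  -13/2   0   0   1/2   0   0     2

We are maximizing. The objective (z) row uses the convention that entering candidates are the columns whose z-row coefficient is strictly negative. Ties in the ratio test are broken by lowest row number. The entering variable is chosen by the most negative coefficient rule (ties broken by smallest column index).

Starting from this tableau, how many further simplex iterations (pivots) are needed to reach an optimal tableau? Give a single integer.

2

pivot: q in, s1 out → z = 591/29
pivot: s3 in, p out → z = 51/2
No improving column remains; optimal.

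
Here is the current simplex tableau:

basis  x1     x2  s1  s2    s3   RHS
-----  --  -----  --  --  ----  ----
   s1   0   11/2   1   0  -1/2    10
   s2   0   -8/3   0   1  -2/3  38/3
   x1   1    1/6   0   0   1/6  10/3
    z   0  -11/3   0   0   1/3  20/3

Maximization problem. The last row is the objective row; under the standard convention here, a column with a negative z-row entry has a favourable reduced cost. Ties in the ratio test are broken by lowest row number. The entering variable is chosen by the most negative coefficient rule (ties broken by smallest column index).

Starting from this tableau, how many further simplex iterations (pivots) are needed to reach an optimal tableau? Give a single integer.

1

pivot: x2 in, s1 out → z = 40/3
No improving column remains; optimal.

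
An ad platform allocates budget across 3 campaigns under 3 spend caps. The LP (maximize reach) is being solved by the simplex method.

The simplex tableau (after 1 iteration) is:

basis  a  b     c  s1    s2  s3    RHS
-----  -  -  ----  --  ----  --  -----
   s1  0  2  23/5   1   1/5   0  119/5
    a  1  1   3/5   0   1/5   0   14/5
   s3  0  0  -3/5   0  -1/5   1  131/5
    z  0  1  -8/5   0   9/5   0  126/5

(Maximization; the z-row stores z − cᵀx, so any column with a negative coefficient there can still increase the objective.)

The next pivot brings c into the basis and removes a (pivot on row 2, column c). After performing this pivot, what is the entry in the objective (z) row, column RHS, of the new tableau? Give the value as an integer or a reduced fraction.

Pivot element is row 2, column c: 3/5.
Normalize row 2: new (row 2, RHS) = (14/5)/(3/5) = 14/3.
z-row ← z-row − (-8/5)·(new row 2): 126/5 − (-8/5)·(14/3) = 98/3.

98/3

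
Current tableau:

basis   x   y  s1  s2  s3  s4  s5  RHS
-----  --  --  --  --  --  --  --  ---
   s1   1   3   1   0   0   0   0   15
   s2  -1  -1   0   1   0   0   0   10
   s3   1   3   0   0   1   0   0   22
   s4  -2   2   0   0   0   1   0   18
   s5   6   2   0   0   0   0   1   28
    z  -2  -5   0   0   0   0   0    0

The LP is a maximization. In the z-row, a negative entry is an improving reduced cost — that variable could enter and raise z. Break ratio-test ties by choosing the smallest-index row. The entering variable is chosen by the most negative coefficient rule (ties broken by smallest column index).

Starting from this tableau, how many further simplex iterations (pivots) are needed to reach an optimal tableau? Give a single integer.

2

pivot: y in, s1 out → z = 25
pivot: x in, s5 out → z = 209/8
No improving column remains; optimal.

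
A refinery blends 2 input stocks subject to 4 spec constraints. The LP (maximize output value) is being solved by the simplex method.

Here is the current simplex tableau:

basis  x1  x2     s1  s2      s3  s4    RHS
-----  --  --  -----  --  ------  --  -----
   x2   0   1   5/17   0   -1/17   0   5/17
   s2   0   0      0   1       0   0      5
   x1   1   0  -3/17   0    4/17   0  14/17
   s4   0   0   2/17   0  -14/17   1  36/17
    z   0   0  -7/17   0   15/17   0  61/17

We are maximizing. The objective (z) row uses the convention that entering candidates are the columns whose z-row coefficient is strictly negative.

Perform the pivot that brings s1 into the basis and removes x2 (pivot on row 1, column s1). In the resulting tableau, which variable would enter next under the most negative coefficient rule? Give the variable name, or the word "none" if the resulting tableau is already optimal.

Pivot element 5/17. New z-row = old z-row − (-7/17)·(row 1/(5/17)).
Updated z-row coefficients: x1: 0, x2: 7/5, s1: 0, s2: 0, s3: 4/5, s4: 0.
No coefficient is strictly negative; the tableau after this pivot is optimal.

none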